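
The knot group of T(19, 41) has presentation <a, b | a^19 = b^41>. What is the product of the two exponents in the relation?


The relation is a^19 = b^41.
Product of exponents = 19 * 41
= 779

779


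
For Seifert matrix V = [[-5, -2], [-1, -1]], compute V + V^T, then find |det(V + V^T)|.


Step 1: Form V + V^T where V = [[-5, -2], [-1, -1]]
  V^T = [[-5, -1], [-2, -1]]
  V + V^T = [[-10, -3], [-3, -2]]
Step 2: det(V + V^T) = (-10)*(-2) - (-3)*(-3)
  = 20 - 9 = 11
Step 3: Knot determinant = |det(V + V^T)| = |11| = 11

11


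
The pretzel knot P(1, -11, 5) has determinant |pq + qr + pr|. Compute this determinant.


Step 1: Compute pq + qr + pr.
pq = 1*(-11) = -11
qr = (-11)*5 = -55
pr = 1*5 = 5
pq + qr + pr = -11 + (-55) + 5 = -61
Step 2: Take absolute value.
det(P(1,-11,5)) = |-61| = 61

61


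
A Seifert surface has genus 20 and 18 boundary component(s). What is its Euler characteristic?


chi = 2 - 2g - b
= 2 - 2*20 - 18
= 2 - 40 - 18 = -56

-56


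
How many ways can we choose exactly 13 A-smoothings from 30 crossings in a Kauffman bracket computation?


We choose which 13 of 30 crossings get A-smoothings.
C(30, 13) = 30! / (13! * 17!)
= 119759850

119759850


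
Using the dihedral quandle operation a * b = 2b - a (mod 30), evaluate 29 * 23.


29 * 23 = 2*23 - 29 mod 30
= 46 - 29 mod 30
= 17 mod 30 = 17

17


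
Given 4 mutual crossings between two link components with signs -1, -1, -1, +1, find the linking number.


Step 1: Count positive crossings: 1
Step 2: Count negative crossings: 3
Step 3: Sum of signs = 1 - 3 = -2
Step 4: Linking number = sum/2 = -2/2 = -1

-1


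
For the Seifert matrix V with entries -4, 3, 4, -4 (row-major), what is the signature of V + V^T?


Step 1: V + V^T = [[-8, 7], [7, -8]]
Step 2: trace = -16, det = 15
Step 3: Discriminant = (-16)^2 - 4*15 = 196
Step 4: Eigenvalues: -1, -15
Step 5: Signature = (# positive eigenvalues) - (# negative eigenvalues) = -2

-2


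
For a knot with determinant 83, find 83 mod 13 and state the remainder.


Step 1: A knot is p-colorable if and only if p divides its determinant.
Step 2: Compute 83 mod 13.
83 = 6 * 13 + 5
Step 3: 83 mod 13 = 5
Step 4: The knot is 13-colorable: no

5


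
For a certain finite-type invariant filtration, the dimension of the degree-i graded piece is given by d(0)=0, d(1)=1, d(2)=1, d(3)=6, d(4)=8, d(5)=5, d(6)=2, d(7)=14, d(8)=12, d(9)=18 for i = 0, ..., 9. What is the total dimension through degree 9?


Total dimension = d(0) + d(1) + ... + d(9)
= 0 + 1 + 1 + 6 + 8 + 5 + 2 + 14 + 12 + 18
= 67

67


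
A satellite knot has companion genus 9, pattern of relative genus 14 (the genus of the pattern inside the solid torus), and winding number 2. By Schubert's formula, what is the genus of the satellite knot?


Schubert: g(satellite) = g_rel(pattern) + |winding| * g(companion),
where g_rel(pattern) is the genus of the pattern relative to the solid torus.
= 14 + 2 * 9
= 14 + 18 = 32

32


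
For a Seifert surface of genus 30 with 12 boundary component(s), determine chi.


chi = 2 - 2g - b
= 2 - 2*30 - 12
= 2 - 60 - 12 = -70

-70


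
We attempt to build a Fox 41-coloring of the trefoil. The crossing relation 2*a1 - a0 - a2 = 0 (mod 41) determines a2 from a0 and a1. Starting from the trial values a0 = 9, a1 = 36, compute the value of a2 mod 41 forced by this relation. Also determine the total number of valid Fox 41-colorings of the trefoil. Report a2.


Step 1: Apply the given crossing relation 2*a1 - a0 - a2 = 0 (mod 41).
  a2 = 2*a1 - a0 mod 41
  a2 = 2*36 - 9 mod 41
  a2 = 72 - 9 mod 41
  a2 = 63 mod 41 = 22
Step 2: The trefoil has determinant 3.
  Number of Fox p-colorings (p prime) is p^2 if p = 3, else p.
  Since 41 does not divide 3, only trivial (constant) colorings exist.
  (So the trial a0 = 9, a1 = 36 with a0 != a1 does NOT extend to a valid coloring of the whole trefoil: the other two crossing relations require 3*(a1 - a0) = 0 (mod 41), which fails.)
  Total colorings = 41
Step 3: a2 = 22, total Fox 41-colorings = 41

22


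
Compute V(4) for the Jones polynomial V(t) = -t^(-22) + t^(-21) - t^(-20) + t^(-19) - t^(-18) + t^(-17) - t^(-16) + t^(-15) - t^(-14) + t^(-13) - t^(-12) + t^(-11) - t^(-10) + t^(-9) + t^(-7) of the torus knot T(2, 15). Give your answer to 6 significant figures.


Substituting t = 4 into V(t) = -t^(-22) + t^(-21) - t^(-20) + t^(-19) - t^(-18) + t^(-17) - t^(-16) + t^(-15) - t^(-14) + t^(-13) - t^(-12) + t^(-11) - t^(-10) + t^(-9) + t^(-7):
  (-)t^(-22) = -5.68434e-14
  (+)t^(-21) = 2.27374e-13
  (-)t^(-20) = -9.09495e-13
  (+)t^(-19) = 3.63798e-12
  (-)t^(-18) = -1.45519e-11
  (+)t^(-17) = 5.82077e-11
  (-)t^(-16) = -2.32831e-10
  (+)t^(-15) = 9.31323e-10
  (-)t^(-14) = -3.72529e-09
  (+)t^(-13) = 1.49012e-08
  (-)t^(-12) = -5.96046e-08
  (+)t^(-11) = 2.38419e-07
  (-)t^(-10) = -9.53674e-07
  (+)t^(-9) = 3.8147e-06
  (+)t^(-7) = 6.10352e-05
Sum = (-5.68434e-14) + (2.27374e-13) + (-9.09495e-13) + (3.63798e-12) + (-1.45519e-11) + (5.82077e-11) + (-2.32831e-10) + (9.31323e-10) + (-3.72529e-09) + (1.49012e-08) + (-5.96046e-08) + (2.38419e-07) + (-9.53674e-07) + (3.8147e-06) + (6.10352e-05)
= 6.408691405e-05
Rounded to 6 significant figures: 6.40869e-05

6.40869e-05


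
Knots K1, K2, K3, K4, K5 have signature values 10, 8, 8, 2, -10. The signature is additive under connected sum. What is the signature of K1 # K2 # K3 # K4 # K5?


The signature is additive under connected sum.
signature(K1 # K2 # K3 # K4 # K5) = (10) + (8) + (8) + (2) + (-10)
= 18

18


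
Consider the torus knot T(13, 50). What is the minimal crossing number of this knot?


For a torus knot T(p, q) with gcd(p,q)=1,
the crossing number is min(p*(q-1), q*(p-1)).
p*(q-1) = 13*49 = 637
q*(p-1) = 50*12 = 600
min(637, 600) = 600

600


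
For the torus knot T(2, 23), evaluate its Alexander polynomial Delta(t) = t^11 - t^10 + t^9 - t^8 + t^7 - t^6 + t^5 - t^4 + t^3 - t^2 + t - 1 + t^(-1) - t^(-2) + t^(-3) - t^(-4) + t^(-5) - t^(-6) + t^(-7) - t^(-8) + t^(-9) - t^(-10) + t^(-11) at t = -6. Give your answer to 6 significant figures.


Substituting t = -6 into Delta(t) = t^11 - t^10 + t^9 - t^8 + t^7 - t^6 + t^5 - t^4 + t^3 - t^2 + t - 1 + t^(-1) - t^(-2) + t^(-3) - t^(-4) + t^(-5) - t^(-6) + t^(-7) - t^(-8) + t^(-9) - t^(-10) + t^(-11):
Term values: (-362797056) + (-60466176) + (-10077696) + (-1679616) + (-279936) + (-46656) + (-7776) + (-1296) + (-216) + (-36) + (-6) + (-1) + (-0.166667) + (-0.0277778) + (-0.00462963) + (-0.000771605) + (-0.000128601) + (-2.14335e-05) + (-3.57225e-06) + (-5.95374e-07) + (-9.9229e-08) + (-1.65382e-08) + (-2.75636e-09)
Sum = -435356467.2
Rounded to 6 significant figures: -4.35356e+08

-4.35356e+08


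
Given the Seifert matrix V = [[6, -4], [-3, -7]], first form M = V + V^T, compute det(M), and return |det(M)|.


Step 1: Form V + V^T where V = [[6, -4], [-3, -7]]
  V^T = [[6, -3], [-4, -7]]
  V + V^T = [[12, -7], [-7, -14]]
Step 2: det(V + V^T) = 12*(-14) - (-7)*(-7)
  = -168 - 49 = -217
Step 3: Knot determinant = |det(V + V^T)| = |-217| = 217

217


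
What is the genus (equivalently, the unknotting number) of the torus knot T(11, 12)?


For a torus knot T(p,q), both the unknotting number and genus equal (p-1)(q-1)/2.
= (11-1)(12-1)/2
= 10*11/2
= 110/2 = 55

55


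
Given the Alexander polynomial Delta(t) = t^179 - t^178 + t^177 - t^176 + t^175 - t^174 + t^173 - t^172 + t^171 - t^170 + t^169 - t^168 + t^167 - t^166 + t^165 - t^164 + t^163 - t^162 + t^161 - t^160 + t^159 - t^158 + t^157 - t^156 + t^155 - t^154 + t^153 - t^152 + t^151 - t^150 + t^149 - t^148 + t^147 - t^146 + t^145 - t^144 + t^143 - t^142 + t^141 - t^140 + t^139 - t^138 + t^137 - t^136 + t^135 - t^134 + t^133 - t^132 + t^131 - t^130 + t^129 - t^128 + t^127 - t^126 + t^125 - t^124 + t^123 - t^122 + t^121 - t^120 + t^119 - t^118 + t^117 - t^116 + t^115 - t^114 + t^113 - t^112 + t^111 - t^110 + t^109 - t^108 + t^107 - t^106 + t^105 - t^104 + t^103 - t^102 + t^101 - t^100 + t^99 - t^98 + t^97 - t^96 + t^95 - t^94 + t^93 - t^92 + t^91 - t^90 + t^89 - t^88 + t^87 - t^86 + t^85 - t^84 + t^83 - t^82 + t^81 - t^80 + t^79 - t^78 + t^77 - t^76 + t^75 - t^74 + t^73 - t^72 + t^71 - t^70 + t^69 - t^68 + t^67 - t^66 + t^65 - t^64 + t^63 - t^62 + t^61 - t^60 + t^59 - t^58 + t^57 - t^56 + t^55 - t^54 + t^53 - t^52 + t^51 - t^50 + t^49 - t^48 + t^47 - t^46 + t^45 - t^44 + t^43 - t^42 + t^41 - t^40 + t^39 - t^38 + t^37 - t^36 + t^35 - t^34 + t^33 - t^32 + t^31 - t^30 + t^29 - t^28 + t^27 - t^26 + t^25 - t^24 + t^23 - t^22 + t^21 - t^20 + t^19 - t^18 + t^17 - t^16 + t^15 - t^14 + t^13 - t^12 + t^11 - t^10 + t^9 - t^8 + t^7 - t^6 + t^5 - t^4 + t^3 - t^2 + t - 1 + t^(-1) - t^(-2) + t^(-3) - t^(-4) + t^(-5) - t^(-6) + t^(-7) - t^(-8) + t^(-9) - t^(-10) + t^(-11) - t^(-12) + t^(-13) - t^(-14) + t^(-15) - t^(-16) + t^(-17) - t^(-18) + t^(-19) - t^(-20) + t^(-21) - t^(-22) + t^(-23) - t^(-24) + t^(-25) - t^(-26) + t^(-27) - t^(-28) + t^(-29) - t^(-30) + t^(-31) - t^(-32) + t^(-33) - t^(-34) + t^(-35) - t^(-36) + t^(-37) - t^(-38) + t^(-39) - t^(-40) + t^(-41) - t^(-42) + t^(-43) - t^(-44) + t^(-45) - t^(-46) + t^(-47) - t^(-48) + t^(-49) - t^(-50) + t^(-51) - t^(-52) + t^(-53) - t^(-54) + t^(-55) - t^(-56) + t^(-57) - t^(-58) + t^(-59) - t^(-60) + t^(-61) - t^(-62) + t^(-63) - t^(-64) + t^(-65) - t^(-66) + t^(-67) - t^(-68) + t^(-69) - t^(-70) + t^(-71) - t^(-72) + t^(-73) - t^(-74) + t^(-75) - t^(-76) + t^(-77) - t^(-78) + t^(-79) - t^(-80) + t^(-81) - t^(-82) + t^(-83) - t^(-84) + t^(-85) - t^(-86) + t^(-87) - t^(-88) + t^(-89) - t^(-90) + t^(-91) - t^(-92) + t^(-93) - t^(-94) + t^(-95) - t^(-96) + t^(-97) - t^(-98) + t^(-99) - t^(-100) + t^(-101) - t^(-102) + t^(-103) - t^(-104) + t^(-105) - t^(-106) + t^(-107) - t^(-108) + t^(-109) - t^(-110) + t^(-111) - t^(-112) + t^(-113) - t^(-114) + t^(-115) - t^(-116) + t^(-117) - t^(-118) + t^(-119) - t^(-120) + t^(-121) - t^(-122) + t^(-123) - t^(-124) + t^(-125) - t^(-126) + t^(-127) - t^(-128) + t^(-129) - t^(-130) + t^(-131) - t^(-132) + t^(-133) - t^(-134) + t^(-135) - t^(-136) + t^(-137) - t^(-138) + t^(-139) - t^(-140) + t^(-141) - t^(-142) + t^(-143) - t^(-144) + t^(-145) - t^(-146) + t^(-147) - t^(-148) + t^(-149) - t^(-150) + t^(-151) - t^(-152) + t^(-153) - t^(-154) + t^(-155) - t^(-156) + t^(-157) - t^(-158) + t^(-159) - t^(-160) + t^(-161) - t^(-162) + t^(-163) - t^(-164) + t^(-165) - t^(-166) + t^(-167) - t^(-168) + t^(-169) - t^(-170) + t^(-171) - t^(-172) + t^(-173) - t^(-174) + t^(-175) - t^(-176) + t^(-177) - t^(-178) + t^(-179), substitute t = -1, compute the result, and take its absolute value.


Step 1: The polynomial has 359 terms with alternating signs, exponents from 179 down to -179.
Step 2: Substitute t = -1. The i-th term has coefficient (-1)^i and exponent (m-i),
  so its value is (-1)^i * (-1)^(m-i) = (-1)^m = -1 for every i.
Step 3: All 359 terms equal -1, so Delta(-1) = 359 * (-1) = -359
Step 4: |Delta(-1)| = 359

359


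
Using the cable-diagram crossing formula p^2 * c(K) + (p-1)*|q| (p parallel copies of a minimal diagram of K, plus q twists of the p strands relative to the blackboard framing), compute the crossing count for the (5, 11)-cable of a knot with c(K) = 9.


Step 1: Each of the c(K) crossings of the companion diagram becomes p*p = p^2 crossings among the p parallel strands, and each of the |q| twists s_1 s_2 ... s_(p-1) adds (p-1) crossings.
  Crossings = p^2 * c(K) + (p-1)*|q|
Step 2: = 5^2 * 9 + (5-1)*11
Step 3: = 25*9 + 4*11
Step 4: = 225 + 44 = 269

269


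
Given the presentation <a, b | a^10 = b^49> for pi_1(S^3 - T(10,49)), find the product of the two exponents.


The relation is a^10 = b^49.
Product of exponents = 10 * 49
= 490

490


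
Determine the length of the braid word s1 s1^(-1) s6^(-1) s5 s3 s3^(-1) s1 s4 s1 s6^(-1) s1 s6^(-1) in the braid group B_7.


The word length counts the number of generators (including inverses).
Listing each generator: s1, s1^(-1), s6^(-1), s5, s3, s3^(-1), s1, s4, s1, s6^(-1), s1, s6^(-1)
There are 12 generators in this braid word.

12


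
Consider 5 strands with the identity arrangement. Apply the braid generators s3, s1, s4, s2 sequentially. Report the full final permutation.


Starting with identity [1, 2, 3, 4, 5].
Apply generators in sequence:
  After s3: [1, 2, 4, 3, 5]
  After s1: [2, 1, 4, 3, 5]
  After s4: [2, 1, 4, 5, 3]
  After s2: [2, 4, 1, 5, 3]
Final permutation: [2, 4, 1, 5, 3]

[2, 4, 1, 5, 3]


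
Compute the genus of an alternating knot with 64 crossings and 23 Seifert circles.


For alternating knots, g = (c - s + 1)/2.
= (64 - 23 + 1)/2
= 42/2 = 21

21


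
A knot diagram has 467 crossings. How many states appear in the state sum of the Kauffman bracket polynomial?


Each crossing contributes 2 choices (A-smoothing or B-smoothing).
Total states = 2^467 = 381072821083495145432323880589986121307201921712032611188861933548019011086397170424842053596617672260721060927906081896416989218663120764928

381072821083495145432323880589986121307201921712032611188861933548019011086397170424842053596617672260721060927906081896416989218663120764928


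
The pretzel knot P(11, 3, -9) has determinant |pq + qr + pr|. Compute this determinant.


Step 1: Compute pq + qr + pr.
pq = 11*3 = 33
qr = 3*(-9) = -27
pr = 11*(-9) = -99
pq + qr + pr = 33 + (-27) + (-99) = -93
Step 2: Take absolute value.
det(P(11,3,-9)) = |-93| = 93

93


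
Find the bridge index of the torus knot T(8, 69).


The bridge number of T(p,q) is min(p,q).
min(8, 69) = 8

8


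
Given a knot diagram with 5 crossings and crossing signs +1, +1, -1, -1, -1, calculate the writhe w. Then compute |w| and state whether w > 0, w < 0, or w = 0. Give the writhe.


Step 1: Count positive crossings (+1).
Positive crossings: 2
Step 2: Count negative crossings (-1).
Negative crossings: 3
Step 3: Writhe = (positive) - (negative)
w = 2 - 3 = -1
Step 4: |w| = 1, and w is negative

-1


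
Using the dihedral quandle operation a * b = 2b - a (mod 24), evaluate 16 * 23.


16 * 23 = 2*23 - 16 mod 24
= 46 - 16 mod 24
= 30 mod 24 = 6

6


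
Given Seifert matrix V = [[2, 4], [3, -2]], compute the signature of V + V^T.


Step 1: V + V^T = [[4, 7], [7, -4]]
Step 2: trace = 0, det = -65
Step 3: Discriminant = 0^2 - 4*(-65) = 260
Step 4: Eigenvalues: 8.06226, -8.06226
Step 5: Signature = (# positive eigenvalues) - (# negative eigenvalues) = 0

0


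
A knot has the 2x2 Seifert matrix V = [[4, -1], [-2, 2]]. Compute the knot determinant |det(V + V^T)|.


Step 1: Form V + V^T where V = [[4, -1], [-2, 2]]
  V^T = [[4, -2], [-1, 2]]
  V + V^T = [[8, -3], [-3, 4]]
Step 2: det(V + V^T) = 8*4 - (-3)*(-3)
  = 32 - 9 = 23
Step 3: Knot determinant = |det(V + V^T)| = |23| = 23

23


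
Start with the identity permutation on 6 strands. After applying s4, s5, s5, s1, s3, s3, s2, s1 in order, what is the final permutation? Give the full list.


Starting with identity [1, 2, 3, 4, 5, 6].
Apply generators in sequence:
  After s4: [1, 2, 3, 5, 4, 6]
  After s5: [1, 2, 3, 5, 6, 4]
  After s5: [1, 2, 3, 5, 4, 6]
  After s1: [2, 1, 3, 5, 4, 6]
  After s3: [2, 1, 5, 3, 4, 6]
  After s3: [2, 1, 3, 5, 4, 6]
  After s2: [2, 3, 1, 5, 4, 6]
  After s1: [3, 2, 1, 5, 4, 6]
Final permutation: [3, 2, 1, 5, 4, 6]

[3, 2, 1, 5, 4, 6]


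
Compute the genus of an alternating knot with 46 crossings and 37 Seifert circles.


For alternating knots, g = (c - s + 1)/2.
= (46 - 37 + 1)/2
= 10/2 = 5

5


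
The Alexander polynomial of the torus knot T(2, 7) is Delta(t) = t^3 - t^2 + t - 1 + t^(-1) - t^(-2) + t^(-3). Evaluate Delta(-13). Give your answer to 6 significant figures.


Substituting t = -13 into Delta(t) = t^3 - t^2 + t - 1 + t^(-1) - t^(-2) + t^(-3):
Term values: (-2197) + (-169) + (-13) + (-1) + (-0.0769231) + (-0.00591716) + (-0.000455166)
Sum = -2380.083295
Rounded to 6 significant figures: -2380.08

-2380.08


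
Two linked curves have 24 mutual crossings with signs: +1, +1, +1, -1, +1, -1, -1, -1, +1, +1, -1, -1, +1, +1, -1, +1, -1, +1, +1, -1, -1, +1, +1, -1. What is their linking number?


Step 1: Count positive crossings: 13
Step 2: Count negative crossings: 11
Step 3: Sum of signs = 13 - 11 = 2
Step 4: Linking number = sum/2 = 2/2 = 1

1


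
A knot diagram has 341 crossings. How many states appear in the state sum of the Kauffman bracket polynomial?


Each crossing contributes 2 choices (A-smoothing or B-smoothing).
Total states = 2^341 = 4479489484355608421114884561136888556243290994469299069799978201927583742360321890761754986543214231552

4479489484355608421114884561136888556243290994469299069799978201927583742360321890761754986543214231552


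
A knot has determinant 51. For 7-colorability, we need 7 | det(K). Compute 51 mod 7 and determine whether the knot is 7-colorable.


Step 1: A knot is p-colorable if and only if p divides its determinant.
Step 2: Compute 51 mod 7.
51 = 7 * 7 + 2
Step 3: 51 mod 7 = 2
Step 4: The knot is 7-colorable: no

2


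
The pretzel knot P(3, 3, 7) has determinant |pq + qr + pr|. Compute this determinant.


Step 1: Compute pq + qr + pr.
pq = 3*3 = 9
qr = 3*7 = 21
pr = 3*7 = 21
pq + qr + pr = 9 + 21 + 21 = 51
Step 2: Take absolute value.
det(P(3,3,7)) = |51| = 51

51


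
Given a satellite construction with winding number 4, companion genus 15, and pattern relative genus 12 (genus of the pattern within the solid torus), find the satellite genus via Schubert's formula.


Schubert: g(satellite) = g_rel(pattern) + |winding| * g(companion),
where g_rel(pattern) is the genus of the pattern relative to the solid torus.
= 12 + 4 * 15
= 12 + 60 = 72

72


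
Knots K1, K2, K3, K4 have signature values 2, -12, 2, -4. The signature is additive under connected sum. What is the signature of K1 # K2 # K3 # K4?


The signature is additive under connected sum.
signature(K1 # K2 # K3 # K4) = (2) + (-12) + (2) + (-4)
= -12

-12


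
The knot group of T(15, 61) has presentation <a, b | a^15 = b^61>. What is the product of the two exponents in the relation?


The relation is a^15 = b^61.
Product of exponents = 15 * 61
= 915

915


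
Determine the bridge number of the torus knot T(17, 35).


The bridge number of T(p,q) is min(p,q).
min(17, 35) = 17

17


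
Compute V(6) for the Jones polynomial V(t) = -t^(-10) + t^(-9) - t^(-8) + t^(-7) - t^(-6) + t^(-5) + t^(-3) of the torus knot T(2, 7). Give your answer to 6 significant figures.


Substituting t = 6 into V(t) = -t^(-10) + t^(-9) - t^(-8) + t^(-7) - t^(-6) + t^(-5) + t^(-3):
  (-)t^(-10) = -1.65382e-08
  (+)t^(-9) = 9.9229e-08
  (-)t^(-8) = -5.95374e-07
  (+)t^(-7) = 3.57225e-06
  (-)t^(-6) = -2.14335e-05
  (+)t^(-5) = 0.000128601
  (+)t^(-3) = 0.00462963
Sum = (-1.65382e-08) + (9.9229e-08) + (-5.95374e-07) + (3.57225e-06) + (-2.14335e-05) + (0.000128601) + (0.00462963)
= 0.004739856544
Rounded to 6 significant figures: 0.00473986

0.00473986


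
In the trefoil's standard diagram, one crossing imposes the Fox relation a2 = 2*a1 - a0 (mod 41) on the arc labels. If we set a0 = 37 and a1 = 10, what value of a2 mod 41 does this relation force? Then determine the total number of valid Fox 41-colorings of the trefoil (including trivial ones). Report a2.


Step 1: Apply the given crossing relation 2*a1 - a0 - a2 = 0 (mod 41).
  a2 = 2*a1 - a0 mod 41
  a2 = 2*10 - 37 mod 41
  a2 = 20 - 37 mod 41
  a2 = -17 mod 41 = 24
Step 2: The trefoil has determinant 3.
  Number of Fox p-colorings (p prime) is p^2 if p = 3, else p.
  Since 41 does not divide 3, only trivial (constant) colorings exist.
  (So the trial a0 = 37, a1 = 10 with a0 != a1 does NOT extend to a valid coloring of the whole trefoil: the other two crossing relations require 3*(a1 - a0) = 0 (mod 41), which fails.)
  Total colorings = 41
Step 3: a2 = 24, total Fox 41-colorings = 41

24


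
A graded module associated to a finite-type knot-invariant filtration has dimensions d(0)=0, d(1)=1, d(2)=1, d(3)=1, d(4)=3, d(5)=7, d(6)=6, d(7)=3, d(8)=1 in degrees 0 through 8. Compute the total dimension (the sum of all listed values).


Total dimension = d(0) + d(1) + ... + d(8)
= 0 + 1 + 1 + 1 + 3 + 7 + 6 + 3 + 1
= 23

23


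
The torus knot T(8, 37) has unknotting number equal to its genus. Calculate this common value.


For a torus knot T(p,q), both the unknotting number and genus equal (p-1)(q-1)/2.
= (8-1)(37-1)/2
= 7*36/2
= 252/2 = 126

126


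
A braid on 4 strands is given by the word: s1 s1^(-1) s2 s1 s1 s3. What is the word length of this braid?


The word length counts the number of generators (including inverses).
Listing each generator: s1, s1^(-1), s2, s1, s1, s3
There are 6 generators in this braid word.

6


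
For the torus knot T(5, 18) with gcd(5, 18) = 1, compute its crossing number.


For a torus knot T(p, q) with gcd(p,q)=1,
the crossing number is min(p*(q-1), q*(p-1)).
p*(q-1) = 5*17 = 85
q*(p-1) = 18*4 = 72
min(85, 72) = 72

72


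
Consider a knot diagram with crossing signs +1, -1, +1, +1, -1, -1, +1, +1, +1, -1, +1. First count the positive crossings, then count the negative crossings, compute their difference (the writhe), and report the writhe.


Step 1: Count positive crossings (+1).
Positive crossings: 7
Step 2: Count negative crossings (-1).
Negative crossings: 4
Step 3: Writhe = (positive) - (negative)
w = 7 - 4 = 3
Step 4: |w| = 3, and w is positive

3


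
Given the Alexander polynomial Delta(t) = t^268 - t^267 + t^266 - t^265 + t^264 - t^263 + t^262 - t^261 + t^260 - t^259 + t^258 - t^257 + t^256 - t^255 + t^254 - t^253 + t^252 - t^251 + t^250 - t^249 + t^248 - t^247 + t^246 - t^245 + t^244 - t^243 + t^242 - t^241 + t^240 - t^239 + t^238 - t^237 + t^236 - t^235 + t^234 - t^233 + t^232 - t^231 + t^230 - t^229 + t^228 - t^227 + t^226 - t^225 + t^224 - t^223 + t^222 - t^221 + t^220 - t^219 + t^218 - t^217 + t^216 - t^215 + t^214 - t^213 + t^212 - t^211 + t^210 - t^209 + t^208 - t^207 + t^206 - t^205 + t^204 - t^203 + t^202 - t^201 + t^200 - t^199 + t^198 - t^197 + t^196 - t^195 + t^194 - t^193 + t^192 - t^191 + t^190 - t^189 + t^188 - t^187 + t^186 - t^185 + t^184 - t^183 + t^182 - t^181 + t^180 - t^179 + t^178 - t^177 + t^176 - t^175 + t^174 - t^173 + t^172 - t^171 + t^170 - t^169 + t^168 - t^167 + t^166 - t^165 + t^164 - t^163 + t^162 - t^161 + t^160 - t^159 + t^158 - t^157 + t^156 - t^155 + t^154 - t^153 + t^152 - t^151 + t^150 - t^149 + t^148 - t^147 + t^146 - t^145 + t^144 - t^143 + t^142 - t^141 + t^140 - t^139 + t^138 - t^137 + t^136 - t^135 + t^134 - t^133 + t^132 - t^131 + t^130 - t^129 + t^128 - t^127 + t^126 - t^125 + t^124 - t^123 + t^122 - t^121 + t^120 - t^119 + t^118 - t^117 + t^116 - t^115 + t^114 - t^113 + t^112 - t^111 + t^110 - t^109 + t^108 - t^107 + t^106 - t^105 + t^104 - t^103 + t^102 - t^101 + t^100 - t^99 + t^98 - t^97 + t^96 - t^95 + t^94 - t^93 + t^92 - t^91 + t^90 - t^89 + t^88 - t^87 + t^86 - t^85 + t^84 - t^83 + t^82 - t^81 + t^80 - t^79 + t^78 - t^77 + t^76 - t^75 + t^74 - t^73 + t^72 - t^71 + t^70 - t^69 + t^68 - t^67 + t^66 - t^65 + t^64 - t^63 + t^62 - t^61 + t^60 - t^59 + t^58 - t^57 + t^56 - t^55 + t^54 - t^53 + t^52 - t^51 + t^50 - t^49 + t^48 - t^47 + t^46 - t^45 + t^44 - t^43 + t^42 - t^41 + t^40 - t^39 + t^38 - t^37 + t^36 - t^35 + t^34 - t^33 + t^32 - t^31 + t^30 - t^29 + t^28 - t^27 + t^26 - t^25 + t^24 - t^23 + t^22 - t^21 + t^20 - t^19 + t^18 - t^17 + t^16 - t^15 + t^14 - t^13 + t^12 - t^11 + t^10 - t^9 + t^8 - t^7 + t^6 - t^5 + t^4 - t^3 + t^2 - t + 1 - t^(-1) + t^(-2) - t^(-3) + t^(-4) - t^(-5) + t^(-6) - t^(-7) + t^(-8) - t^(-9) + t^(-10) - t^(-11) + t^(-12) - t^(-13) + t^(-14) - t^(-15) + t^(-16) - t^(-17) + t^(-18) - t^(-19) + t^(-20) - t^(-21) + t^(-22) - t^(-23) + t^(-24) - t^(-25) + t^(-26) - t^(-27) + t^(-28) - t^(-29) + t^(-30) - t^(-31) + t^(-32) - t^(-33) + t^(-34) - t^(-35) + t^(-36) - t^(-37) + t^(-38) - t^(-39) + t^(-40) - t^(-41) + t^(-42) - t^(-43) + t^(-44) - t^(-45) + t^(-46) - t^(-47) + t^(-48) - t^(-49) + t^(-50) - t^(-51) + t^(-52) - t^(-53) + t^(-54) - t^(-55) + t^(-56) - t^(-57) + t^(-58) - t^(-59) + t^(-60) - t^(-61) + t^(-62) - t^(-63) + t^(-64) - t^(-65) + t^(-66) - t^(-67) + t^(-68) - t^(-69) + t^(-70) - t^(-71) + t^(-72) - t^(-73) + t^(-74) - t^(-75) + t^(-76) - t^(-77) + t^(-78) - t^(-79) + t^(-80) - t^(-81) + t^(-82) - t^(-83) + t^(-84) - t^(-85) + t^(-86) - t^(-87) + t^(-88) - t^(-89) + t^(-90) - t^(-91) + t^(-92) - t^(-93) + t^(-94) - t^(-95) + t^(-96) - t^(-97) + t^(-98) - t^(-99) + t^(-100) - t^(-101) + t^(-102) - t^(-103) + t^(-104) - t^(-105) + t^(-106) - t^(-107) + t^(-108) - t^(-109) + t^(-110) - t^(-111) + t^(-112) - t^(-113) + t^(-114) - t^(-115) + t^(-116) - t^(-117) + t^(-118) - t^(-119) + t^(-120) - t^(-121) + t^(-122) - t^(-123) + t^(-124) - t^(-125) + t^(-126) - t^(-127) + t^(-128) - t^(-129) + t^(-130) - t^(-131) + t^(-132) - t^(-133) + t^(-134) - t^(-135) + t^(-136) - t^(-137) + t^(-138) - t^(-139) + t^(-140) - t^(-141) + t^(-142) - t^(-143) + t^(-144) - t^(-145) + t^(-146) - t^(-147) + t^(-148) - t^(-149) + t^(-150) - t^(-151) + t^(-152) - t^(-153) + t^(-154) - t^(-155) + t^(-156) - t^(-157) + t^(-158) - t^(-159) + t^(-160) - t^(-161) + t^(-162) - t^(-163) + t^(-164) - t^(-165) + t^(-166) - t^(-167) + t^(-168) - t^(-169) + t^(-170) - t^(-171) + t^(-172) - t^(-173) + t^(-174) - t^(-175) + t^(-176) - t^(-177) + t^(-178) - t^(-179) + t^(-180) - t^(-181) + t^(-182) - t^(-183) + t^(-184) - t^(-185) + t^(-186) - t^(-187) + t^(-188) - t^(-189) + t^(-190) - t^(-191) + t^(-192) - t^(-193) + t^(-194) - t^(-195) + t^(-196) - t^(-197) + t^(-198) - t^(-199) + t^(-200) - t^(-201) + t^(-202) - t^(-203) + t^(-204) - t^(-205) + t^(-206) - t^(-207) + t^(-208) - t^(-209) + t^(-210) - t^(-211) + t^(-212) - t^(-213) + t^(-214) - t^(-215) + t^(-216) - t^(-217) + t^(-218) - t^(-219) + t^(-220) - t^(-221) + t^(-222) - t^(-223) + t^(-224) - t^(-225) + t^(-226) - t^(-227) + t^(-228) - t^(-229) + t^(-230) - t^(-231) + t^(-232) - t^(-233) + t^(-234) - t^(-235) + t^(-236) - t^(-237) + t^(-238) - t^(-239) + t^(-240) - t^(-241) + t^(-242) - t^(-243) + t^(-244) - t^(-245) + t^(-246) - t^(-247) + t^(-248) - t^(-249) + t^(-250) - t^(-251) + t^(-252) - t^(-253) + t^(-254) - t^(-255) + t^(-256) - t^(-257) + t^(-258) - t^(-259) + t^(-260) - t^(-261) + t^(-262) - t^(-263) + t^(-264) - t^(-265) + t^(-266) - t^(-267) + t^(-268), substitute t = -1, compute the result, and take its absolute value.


Step 1: The polynomial has 537 terms with alternating signs, exponents from 268 down to -268.
Step 2: Substitute t = -1. The i-th term has coefficient (-1)^i and exponent (m-i),
  so its value is (-1)^i * (-1)^(m-i) = (-1)^m = 1 for every i.
Step 3: All 537 terms equal 1, so Delta(-1) = 537 * (1) = 537
Step 4: |Delta(-1)| = 537

537


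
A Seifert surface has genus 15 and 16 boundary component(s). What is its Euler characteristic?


chi = 2 - 2g - b
= 2 - 2*15 - 16
= 2 - 30 - 16 = -44

-44


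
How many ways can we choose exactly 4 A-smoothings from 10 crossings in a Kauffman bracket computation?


We choose which 4 of 10 crossings get A-smoothings.
C(10, 4) = 10! / (4! * 6!)
= 210

210


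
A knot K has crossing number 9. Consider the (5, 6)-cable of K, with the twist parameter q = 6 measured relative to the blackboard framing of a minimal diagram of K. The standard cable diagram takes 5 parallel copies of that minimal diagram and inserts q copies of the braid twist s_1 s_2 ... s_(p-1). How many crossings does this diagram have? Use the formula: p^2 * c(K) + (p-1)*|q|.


Step 1: Each of the c(K) crossings of the companion diagram becomes p*p = p^2 crossings among the p parallel strands, and each of the |q| twists s_1 s_2 ... s_(p-1) adds (p-1) crossings.
  Crossings = p^2 * c(K) + (p-1)*|q|
Step 2: = 5^2 * 9 + (5-1)*6
Step 3: = 25*9 + 4*6
Step 4: = 225 + 24 = 249

249


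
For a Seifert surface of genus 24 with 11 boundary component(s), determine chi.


chi = 2 - 2g - b
= 2 - 2*24 - 11
= 2 - 48 - 11 = -57

-57


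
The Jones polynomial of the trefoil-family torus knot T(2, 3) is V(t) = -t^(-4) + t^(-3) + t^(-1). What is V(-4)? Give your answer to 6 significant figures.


Substituting t = -4 into V(t) = -t^(-4) + t^(-3) + t^(-1):
  (-)t^(-4) = -0.00390625
  (+)t^(-3) = -0.015625
  (+)t^(-1) = -0.25
Sum = (-0.00390625) + (-0.015625) + (-0.25)
= -0.26953125
Rounded to 6 significant figures: -0.269531

-0.269531


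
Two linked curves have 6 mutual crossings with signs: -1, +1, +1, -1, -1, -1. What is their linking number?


Step 1: Count positive crossings: 2
Step 2: Count negative crossings: 4
Step 3: Sum of signs = 2 - 4 = -2
Step 4: Linking number = sum/2 = -2/2 = -1

-1


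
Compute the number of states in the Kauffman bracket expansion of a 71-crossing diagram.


Each crossing contributes 2 choices (A-smoothing or B-smoothing).
Total states = 2^71 = 2361183241434822606848

2361183241434822606848


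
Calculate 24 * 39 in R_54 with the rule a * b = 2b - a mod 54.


24 * 39 = 2*39 - 24 mod 54
= 78 - 24 mod 54
= 54 mod 54 = 0

0


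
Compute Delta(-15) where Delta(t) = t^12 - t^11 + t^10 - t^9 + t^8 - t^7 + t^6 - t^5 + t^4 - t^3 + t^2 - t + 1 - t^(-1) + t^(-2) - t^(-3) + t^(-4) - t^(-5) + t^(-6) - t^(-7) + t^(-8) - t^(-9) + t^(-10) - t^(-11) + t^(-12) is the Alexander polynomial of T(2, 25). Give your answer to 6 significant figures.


Substituting t = -15 into Delta(t) = t^12 - t^11 + t^10 - t^9 + t^8 - t^7 + t^6 - t^5 + t^4 - t^3 + t^2 - t + 1 - t^(-1) + t^(-2) - t^(-3) + t^(-4) - t^(-5) + t^(-6) - t^(-7) + t^(-8) - t^(-9) + t^(-10) - t^(-11) + t^(-12):
Term values: (129746337890625) + (8649755859375) + (576650390625) + (38443359375) + (2562890625) + (170859375) + (11390625) + (759375) + (50625) + (3375) + (225) + (15) + (1) + (0.0666667) + (0.00444444) + (0.000296296) + (1.97531e-05) + (1.31687e-06) + (8.77915e-08) + (5.85277e-09) + (3.90184e-10) + (2.60123e-11) + (1.73415e-12) + (1.1561e-13) + (7.70735e-15)
Sum = 1.390139335e+14
Rounded to 6 significant figures: 1.39014e+14

1.39014e+14


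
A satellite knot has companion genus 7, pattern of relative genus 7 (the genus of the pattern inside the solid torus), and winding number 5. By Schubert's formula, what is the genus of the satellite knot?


Schubert: g(satellite) = g_rel(pattern) + |winding| * g(companion),
where g_rel(pattern) is the genus of the pattern relative to the solid torus.
= 7 + 5 * 7
= 7 + 35 = 42

42


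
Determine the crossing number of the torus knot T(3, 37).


For a torus knot T(p, q) with gcd(p,q)=1,
the crossing number is min(p*(q-1), q*(p-1)).
p*(q-1) = 3*36 = 108
q*(p-1) = 37*2 = 74
min(108, 74) = 74

74


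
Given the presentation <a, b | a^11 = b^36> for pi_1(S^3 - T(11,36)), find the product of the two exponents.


The relation is a^11 = b^36.
Product of exponents = 11 * 36
= 396

396


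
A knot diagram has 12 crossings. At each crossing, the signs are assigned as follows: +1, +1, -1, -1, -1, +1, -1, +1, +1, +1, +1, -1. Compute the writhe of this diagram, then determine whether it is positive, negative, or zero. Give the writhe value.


Step 1: Count positive crossings (+1).
Positive crossings: 7
Step 2: Count negative crossings (-1).
Negative crossings: 5
Step 3: Writhe = (positive) - (negative)
w = 7 - 5 = 2
Step 4: |w| = 2, and w is positive

2


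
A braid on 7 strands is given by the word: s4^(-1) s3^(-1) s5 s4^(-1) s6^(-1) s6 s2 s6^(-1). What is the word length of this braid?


The word length counts the number of generators (including inverses).
Listing each generator: s4^(-1), s3^(-1), s5, s4^(-1), s6^(-1), s6, s2, s6^(-1)
There are 8 generators in this braid word.

8


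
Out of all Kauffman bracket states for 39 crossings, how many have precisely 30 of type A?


We choose which 30 of 39 crossings get A-smoothings.
C(39, 30) = 39! / (30! * 9!)
= 211915132

211915132


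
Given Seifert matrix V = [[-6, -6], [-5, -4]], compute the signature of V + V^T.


Step 1: V + V^T = [[-12, -11], [-11, -8]]
Step 2: trace = -20, det = -25
Step 3: Discriminant = (-20)^2 - 4*(-25) = 500
Step 4: Eigenvalues: 1.18034, -21.1803
Step 5: Signature = (# positive eigenvalues) - (# negative eigenvalues) = 0

0


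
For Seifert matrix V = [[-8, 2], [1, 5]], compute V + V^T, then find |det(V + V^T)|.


Step 1: Form V + V^T where V = [[-8, 2], [1, 5]]
  V^T = [[-8, 1], [2, 5]]
  V + V^T = [[-16, 3], [3, 10]]
Step 2: det(V + V^T) = (-16)*10 - 3*3
  = -160 - 9 = -169
Step 3: Knot determinant = |det(V + V^T)| = |-169| = 169

169


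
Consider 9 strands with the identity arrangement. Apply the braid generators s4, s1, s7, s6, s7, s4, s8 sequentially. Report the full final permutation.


Starting with identity [1, 2, 3, 4, 5, 6, 7, 8, 9].
Apply generators in sequence:
  After s4: [1, 2, 3, 5, 4, 6, 7, 8, 9]
  After s1: [2, 1, 3, 5, 4, 6, 7, 8, 9]
  After s7: [2, 1, 3, 5, 4, 6, 8, 7, 9]
  After s6: [2, 1, 3, 5, 4, 8, 6, 7, 9]
  After s7: [2, 1, 3, 5, 4, 8, 7, 6, 9]
  After s4: [2, 1, 3, 4, 5, 8, 7, 6, 9]
  After s8: [2, 1, 3, 4, 5, 8, 7, 9, 6]
Final permutation: [2, 1, 3, 4, 5, 8, 7, 9, 6]

[2, 1, 3, 4, 5, 8, 7, 9, 6]


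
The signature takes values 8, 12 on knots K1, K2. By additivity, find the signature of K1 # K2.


The signature is additive under connected sum.
signature(K1 # K2) = (8) + (12)
= 20

20


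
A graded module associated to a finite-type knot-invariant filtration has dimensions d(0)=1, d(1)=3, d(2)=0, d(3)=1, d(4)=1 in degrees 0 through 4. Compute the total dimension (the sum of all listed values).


Total dimension = d(0) + d(1) + ... + d(4)
= 1 + 3 + 0 + 1 + 1
= 6

6


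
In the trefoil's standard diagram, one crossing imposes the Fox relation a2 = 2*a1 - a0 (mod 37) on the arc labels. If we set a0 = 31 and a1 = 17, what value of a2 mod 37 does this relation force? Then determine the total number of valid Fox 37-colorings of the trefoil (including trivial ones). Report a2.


Step 1: Apply the given crossing relation 2*a1 - a0 - a2 = 0 (mod 37).
  a2 = 2*a1 - a0 mod 37
  a2 = 2*17 - 31 mod 37
  a2 = 34 - 31 mod 37
  a2 = 3 mod 37 = 3
Step 2: The trefoil has determinant 3.
  Number of Fox p-colorings (p prime) is p^2 if p = 3, else p.
  Since 37 does not divide 3, only trivial (constant) colorings exist.
  (So the trial a0 = 31, a1 = 17 with a0 != a1 does NOT extend to a valid coloring of the whole trefoil: the other two crossing relations require 3*(a1 - a0) = 0 (mod 37), which fails.)
  Total colorings = 37
Step 3: a2 = 3, total Fox 37-colorings = 37

3


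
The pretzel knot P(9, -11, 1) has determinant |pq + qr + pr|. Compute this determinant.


Step 1: Compute pq + qr + pr.
pq = 9*(-11) = -99
qr = (-11)*1 = -11
pr = 9*1 = 9
pq + qr + pr = -99 + (-11) + 9 = -101
Step 2: Take absolute value.
det(P(9,-11,1)) = |-101| = 101

101


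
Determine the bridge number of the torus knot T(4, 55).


The bridge number of T(p,q) is min(p,q).
min(4, 55) = 4

4


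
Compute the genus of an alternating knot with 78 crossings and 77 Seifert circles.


For alternating knots, g = (c - s + 1)/2.
= (78 - 77 + 1)/2
= 2/2 = 1

1


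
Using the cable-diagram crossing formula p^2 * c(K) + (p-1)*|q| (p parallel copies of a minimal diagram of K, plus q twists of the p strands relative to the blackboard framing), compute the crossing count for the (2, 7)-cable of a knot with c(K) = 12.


Step 1: Each of the c(K) crossings of the companion diagram becomes p*p = p^2 crossings among the p parallel strands, and each of the |q| twists s_1 s_2 ... s_(p-1) adds (p-1) crossings.
  Crossings = p^2 * c(K) + (p-1)*|q|
Step 2: = 2^2 * 12 + (2-1)*7
Step 3: = 4*12 + 1*7
Step 4: = 48 + 7 = 55

55


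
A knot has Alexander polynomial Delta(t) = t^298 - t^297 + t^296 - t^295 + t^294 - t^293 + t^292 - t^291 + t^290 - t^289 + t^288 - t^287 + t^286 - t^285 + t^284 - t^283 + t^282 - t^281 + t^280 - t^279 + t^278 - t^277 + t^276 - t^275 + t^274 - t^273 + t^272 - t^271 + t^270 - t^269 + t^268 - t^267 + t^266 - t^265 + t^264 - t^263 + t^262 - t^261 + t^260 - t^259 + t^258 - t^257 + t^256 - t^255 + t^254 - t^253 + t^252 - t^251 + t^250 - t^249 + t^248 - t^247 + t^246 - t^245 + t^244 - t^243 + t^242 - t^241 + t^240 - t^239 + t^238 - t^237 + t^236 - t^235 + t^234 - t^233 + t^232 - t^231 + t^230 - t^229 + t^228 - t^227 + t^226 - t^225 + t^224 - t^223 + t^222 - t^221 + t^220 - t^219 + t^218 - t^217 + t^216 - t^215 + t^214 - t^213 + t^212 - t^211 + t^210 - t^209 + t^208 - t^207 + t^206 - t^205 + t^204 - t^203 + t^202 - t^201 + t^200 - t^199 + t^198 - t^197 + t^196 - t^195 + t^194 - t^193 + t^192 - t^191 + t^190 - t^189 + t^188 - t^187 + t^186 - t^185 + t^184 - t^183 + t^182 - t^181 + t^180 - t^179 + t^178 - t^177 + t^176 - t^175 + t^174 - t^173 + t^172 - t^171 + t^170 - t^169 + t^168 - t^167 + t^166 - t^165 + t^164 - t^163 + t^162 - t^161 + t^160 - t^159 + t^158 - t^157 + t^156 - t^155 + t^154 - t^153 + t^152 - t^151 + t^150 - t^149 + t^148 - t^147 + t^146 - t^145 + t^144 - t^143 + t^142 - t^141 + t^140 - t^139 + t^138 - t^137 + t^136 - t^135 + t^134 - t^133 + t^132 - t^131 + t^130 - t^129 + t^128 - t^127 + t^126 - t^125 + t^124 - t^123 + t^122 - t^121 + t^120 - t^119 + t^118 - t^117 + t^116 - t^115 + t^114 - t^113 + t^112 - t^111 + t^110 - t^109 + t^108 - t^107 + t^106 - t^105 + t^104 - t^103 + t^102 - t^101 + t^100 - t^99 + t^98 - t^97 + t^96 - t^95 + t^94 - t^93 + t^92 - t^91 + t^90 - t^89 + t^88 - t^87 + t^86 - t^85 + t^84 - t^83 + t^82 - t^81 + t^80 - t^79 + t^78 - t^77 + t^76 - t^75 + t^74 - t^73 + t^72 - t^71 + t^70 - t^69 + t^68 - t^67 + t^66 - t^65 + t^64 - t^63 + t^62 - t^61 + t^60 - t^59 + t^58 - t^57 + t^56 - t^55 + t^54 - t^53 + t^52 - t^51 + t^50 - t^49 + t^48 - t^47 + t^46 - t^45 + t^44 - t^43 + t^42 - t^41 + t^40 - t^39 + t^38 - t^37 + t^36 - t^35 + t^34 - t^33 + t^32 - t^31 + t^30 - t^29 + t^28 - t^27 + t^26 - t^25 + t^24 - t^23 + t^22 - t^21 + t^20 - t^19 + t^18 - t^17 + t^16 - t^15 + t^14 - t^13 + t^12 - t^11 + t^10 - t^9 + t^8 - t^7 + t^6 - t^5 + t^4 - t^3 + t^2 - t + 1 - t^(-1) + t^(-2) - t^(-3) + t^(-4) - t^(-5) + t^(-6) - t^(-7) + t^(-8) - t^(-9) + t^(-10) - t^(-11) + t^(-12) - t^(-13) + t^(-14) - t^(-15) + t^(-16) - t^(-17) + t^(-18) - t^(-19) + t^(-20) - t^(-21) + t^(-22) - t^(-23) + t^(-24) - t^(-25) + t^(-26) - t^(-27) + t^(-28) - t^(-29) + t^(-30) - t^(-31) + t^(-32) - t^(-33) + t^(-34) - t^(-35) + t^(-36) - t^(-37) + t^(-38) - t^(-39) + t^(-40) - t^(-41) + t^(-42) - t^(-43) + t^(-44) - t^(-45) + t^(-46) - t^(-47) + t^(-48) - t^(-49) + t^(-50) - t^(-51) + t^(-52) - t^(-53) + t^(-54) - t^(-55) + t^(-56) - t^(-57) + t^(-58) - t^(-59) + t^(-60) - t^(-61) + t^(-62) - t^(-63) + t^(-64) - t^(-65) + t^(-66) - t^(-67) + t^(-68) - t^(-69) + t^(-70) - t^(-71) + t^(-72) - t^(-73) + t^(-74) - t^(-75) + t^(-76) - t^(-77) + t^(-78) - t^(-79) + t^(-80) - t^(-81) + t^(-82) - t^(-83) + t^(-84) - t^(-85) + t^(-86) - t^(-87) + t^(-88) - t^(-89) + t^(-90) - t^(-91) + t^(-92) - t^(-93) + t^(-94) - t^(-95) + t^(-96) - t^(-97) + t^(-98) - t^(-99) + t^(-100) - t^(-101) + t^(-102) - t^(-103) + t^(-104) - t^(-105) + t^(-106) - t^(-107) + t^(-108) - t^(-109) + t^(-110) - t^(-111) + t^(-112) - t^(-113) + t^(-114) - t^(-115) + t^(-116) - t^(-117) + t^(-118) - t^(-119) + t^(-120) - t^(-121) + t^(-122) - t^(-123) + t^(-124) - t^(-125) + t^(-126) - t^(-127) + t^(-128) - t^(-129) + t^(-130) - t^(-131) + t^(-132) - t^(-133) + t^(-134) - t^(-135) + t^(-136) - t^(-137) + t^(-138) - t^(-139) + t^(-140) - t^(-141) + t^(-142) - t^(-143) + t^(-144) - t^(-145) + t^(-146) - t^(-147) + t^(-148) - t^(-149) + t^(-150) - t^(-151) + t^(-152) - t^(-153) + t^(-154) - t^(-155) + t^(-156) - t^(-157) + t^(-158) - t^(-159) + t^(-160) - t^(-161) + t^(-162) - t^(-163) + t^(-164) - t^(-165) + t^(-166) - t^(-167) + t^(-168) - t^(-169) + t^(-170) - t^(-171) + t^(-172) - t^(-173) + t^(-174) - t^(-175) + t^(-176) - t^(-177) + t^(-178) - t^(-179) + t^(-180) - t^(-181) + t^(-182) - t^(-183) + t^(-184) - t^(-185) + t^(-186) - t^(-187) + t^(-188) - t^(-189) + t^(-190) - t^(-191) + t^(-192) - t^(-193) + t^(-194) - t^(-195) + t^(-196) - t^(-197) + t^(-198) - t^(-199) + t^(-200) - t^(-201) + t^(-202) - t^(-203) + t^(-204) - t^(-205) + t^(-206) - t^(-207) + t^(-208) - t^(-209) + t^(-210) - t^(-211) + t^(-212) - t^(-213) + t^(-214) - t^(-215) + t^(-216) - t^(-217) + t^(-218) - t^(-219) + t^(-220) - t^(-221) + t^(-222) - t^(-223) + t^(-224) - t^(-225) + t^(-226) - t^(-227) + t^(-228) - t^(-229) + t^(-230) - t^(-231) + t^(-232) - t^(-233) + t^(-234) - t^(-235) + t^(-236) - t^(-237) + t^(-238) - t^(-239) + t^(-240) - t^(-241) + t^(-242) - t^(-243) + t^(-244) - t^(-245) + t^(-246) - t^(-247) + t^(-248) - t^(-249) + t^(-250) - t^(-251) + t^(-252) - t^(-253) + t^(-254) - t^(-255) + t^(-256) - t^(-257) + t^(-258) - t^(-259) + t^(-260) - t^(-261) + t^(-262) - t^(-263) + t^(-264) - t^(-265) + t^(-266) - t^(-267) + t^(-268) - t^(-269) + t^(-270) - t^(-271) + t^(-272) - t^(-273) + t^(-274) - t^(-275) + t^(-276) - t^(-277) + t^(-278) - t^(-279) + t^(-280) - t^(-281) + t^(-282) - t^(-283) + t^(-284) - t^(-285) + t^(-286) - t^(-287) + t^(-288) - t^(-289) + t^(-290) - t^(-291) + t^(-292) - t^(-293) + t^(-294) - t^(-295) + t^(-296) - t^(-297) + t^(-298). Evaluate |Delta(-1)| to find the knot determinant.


Step 1: The polynomial has 597 terms with alternating signs, exponents from 298 down to -298.
Step 2: Substitute t = -1. The i-th term has coefficient (-1)^i and exponent (m-i),
  so its value is (-1)^i * (-1)^(m-i) = (-1)^m = 1 for every i.
Step 3: All 597 terms equal 1, so Delta(-1) = 597 * (1) = 597
Step 4: |Delta(-1)| = 597

597
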